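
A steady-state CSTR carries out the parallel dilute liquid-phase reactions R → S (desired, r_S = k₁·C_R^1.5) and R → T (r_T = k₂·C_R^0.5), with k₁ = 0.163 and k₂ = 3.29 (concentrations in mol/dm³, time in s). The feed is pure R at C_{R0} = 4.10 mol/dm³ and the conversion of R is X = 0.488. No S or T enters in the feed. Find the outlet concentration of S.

0.188 mol/dm³

Exit C_R = C_{R0}(1−X) = 4.10×0.512 = 2.099 mol/dm³.
In a CSTR the entire volume is at exit conditions, so r_S = 0.163×2.099^1.5 = 0.4958 and r_T = 3.29×2.099^0.5 = 4.767.
Fraction of consumed R going to S: r_S/(r_S+r_T) = 0.09421.
C_S = 0.09421·C_{R0}·X = 0.09421×4.10×0.488 = 0.188 mol/dm³.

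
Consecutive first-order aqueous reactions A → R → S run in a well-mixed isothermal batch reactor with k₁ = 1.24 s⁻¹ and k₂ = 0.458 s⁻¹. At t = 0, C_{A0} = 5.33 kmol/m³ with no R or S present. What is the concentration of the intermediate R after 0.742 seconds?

The intermediate concentration in a first-order A→B→C sequence is C_R = k₁C_{A0}(e^(−k₁t) − e^(−k₂t))/(k₂−k₁).
e^(−k₁t) = e^(−1.24×0.742) = e^(−0.9201) = 0.3985; e^(−k₂t) = e^(−0.3398) = 0.7119.
C_R = 1.24×5.33/(0.458−1.24) × (0.3985−0.7119) = (-8.452)×(-0.3134) = 2.649 kmol/m³.

2.65 kmol/m³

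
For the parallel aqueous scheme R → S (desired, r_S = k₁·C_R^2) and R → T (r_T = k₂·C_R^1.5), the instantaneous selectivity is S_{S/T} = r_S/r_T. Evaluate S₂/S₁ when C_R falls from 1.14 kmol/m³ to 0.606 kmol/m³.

0.729

S_{S/T} = (k₁/k₂)·C_R^0.5, so S₂/S₁ = (C_{R,2}/C_{R,1})^0.5.
= (0.606/1.14)^0.5 = (0.5316)^0.5 = 0.729.
Selectivity toward S falls as C_R falls — high-concentration operation is favoured.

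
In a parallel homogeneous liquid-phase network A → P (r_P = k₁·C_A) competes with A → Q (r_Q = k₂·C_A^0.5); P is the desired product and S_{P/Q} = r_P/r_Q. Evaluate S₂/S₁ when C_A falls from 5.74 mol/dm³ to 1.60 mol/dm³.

S_{P/Q} = (k₁/k₂)·C_A^0.5, so S₂/S₁ = (C_{A,2}/C_{A,1})^0.5.
= (1.60/5.74)^0.5 = (0.2787)^0.5 = 0.528.

0.528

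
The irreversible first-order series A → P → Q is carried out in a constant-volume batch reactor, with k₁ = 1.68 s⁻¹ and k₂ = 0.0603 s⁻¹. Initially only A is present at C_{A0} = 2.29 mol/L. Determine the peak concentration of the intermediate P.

2.02 mol/L

For a first-order series the maximum intermediate yield is C_{P,max}/C_{A0} = (k₁/k₂)^[k₂/(k₂−k₁)].
= (1.68/0.0603)^(0.0603/(0.0603−1.68)) = (27.86)^(-0.03723) = 0.8835.
C_{P,max} = 0.8835×2.29 = 2.02 mol/L.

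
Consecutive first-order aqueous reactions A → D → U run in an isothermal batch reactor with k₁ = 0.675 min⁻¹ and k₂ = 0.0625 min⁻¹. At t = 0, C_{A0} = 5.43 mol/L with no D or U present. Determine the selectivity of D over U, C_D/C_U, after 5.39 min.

3.51

For first-order series with pure A initially, C_D(t) = k₁C_{A0}/(k₂−k₁)·(e^(−k₁t) − e^(−k₂t)).
e^(−k₁t) = e^(−0.675×5.39) = e^(−3.638) = 0.02630; e^(−k₂t) = e^(−0.3369) = 0.7140.
C_D = 0.675×5.43/(0.0625−0.675) × (0.02630−0.7140) = (-5.984)×(-0.6877) = 4.115 mol/L.
C_A = C_{A0}e^(−k₁t) = 0.1428 mol/L, so C_U = C_{A0}−C_A−C_D = 1.172 mol/L; C_D/C_U = 3.51.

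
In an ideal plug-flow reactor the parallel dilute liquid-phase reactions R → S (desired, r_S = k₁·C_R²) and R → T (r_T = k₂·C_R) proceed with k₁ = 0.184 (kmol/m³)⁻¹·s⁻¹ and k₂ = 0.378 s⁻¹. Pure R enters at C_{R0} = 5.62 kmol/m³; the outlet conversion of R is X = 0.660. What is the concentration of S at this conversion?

C_R = C_{R0}(1−X) = 1.911 kmol/m³.
Along a PFR/batch, dC_T/dC_R = −r_T/(r_S+r_T) = −k₂/(k₂+k₁·C_R).
Integrating from C_{R0} to C_R: C_T = (0.378/0.184)·ln[(0.378+0.184·5.62)/(0.378+0.184·1.91)] = 2.054·ln(1.412/0.7296) = 1.357 kmol/m³.
Then C_S = (C_{R0}−C_R) − C_T = 3.709 − 1.357 = 2.353 kmol/m³.

2.35 kmol/m³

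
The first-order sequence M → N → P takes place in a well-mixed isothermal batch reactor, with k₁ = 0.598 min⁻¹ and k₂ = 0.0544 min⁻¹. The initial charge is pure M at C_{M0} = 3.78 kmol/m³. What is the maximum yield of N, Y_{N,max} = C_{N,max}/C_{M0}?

Evaluating C_N at t_opt = ln(k₂/k₁)/(k₂−k₁) gives C_{N,max}/C_{M0} = (k₁/k₂)^[k₂/(k₂−k₁)].
= (0.598/0.0544)^(0.0544/(0.0544−0.598)) = (10.99)^(-0.1001) = 0.7867.

0.787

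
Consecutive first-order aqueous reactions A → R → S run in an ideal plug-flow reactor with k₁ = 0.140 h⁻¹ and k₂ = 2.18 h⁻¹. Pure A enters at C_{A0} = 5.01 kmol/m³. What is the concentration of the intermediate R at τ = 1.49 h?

0.266 kmol/m³

Solving the coupled first-order balances gives C_R(τ) = [k₁/(k₂−k₁)]·C_{A0}·(e^(−k₁τ) − e^(−k₂τ)).
e^(−k₁τ) = e^(−0.140×1.49) = e^(−0.2086) = 0.8117; e^(−k₂τ) = e^(−3.248) = 0.03884.
C_R = 0.140×5.01/(2.18−0.140) × (0.8117−0.03884) = 0.3438×0.7729 = 0.2657 kmol/m³.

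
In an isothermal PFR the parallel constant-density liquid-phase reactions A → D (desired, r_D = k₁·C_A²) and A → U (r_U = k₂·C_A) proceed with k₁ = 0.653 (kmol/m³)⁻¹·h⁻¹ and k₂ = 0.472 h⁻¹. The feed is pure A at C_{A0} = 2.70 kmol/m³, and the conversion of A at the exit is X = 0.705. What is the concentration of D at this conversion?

C_A = C_{A0}(1−X) = 0.7965 kmol/m³.
Along a PFR/batch, dC_U/dC_A = −r_U/(r_D+r_U) = −k₂/(k₂+k₁·C_A).
Integrating from C_{A0} to C_A: C_U = (0.472/0.653)·ln[(0.472+0.653·2.70)/(0.472+0.653·0.797)] = 0.7228·ln(2.235/0.9921) = 0.5871 kmol/m³.
Then C_D = (C_{A0}−C_A) − C_U = 1.903 − 0.5871 = 1.316 kmol/m³.

1.32 kmol/m³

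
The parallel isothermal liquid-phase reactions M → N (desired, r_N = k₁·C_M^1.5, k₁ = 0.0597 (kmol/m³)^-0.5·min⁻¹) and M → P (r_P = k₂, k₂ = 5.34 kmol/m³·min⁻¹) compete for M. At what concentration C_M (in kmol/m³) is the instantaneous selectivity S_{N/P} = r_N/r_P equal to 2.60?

37.8 kmol/m³

S_{N/P} = (k₁/k₂)·C_M^1.5 ⇒ C_M = (S·k₂/k₁)^(1/1.5).
= (2.60×5.34/0.0597)^(0.6667) = (232.6)^(0.6667) = 37.8 kmol/m³.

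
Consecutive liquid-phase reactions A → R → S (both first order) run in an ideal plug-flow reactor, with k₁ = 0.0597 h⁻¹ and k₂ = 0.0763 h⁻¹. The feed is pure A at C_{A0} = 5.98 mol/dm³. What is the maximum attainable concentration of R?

Evaluating C_R at τ_opt = ln(k₂/k₁)/(k₂−k₁) gives C_{R,max}/C_{A0} = (k₁/k₂)^[k₂/(k₂−k₁)].
= (0.0597/0.0763)^(0.0763/(0.0763−0.0597)) = (0.7824)^(4.596) = 0.3238.
C_{R,max} = 0.3238×5.98 = 1.94 mol/dm³.

1.94 mol/dm³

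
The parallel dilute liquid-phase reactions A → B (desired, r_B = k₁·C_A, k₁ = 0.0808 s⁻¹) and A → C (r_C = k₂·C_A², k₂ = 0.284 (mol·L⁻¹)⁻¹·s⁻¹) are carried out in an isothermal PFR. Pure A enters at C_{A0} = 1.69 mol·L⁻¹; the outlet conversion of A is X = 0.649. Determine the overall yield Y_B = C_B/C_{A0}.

0.136

C_A = C_{A0}(1−X) = 0.5932 mol·L⁻¹.
Along a PFR/batch, dC_B/dC_A = −r_B/(r_B+r_C) = −k₁/(k₁+k₂·C_A).
Integrating from C_{A0} to C_A: C_B = (0.0808/0.284)·ln[(0.0808+0.284·1.69)/(0.0808+0.284·0.593)] = 0.2845·ln(0.5608/0.2493) = 0.2307 mol·L⁻¹.
Y_B = C_B/C_{A0} = 0.2307/1.69 = 0.136.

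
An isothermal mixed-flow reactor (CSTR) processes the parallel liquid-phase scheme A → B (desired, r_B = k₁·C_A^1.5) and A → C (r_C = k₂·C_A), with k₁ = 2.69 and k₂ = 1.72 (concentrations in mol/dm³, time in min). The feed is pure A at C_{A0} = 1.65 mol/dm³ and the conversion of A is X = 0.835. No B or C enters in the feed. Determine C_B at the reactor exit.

Exit C_A = C_{A0}(1−X) = 1.65×0.165 = 0.2723 mol/dm³.
In a CSTR the entire volume is at exit conditions, so r_B = 2.69×0.2723^1.5 = 0.3821 and r_C = 1.72×0.2723 = 0.4683.
Fraction of consumed A going to B: r_B/(r_B+r_C) = 0.4493.
C_B = 0.4493·C_{A0}·X = 0.4493×1.65×0.835 = 0.619 mol/dm³.

0.619 mol/dm³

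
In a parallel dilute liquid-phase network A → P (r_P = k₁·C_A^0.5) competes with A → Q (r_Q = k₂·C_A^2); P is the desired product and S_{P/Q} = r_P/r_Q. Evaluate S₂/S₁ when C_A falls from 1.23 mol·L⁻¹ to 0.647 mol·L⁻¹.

S_{P/Q} = (k₁/k₂)·C_A^-1.5, so S₂/S₁ = (C_{A,2}/C_{A,1})^-1.5.
= (0.647/1.23)^(-1.5) = (0.5260)^(-1.5) = 2.62.

2.62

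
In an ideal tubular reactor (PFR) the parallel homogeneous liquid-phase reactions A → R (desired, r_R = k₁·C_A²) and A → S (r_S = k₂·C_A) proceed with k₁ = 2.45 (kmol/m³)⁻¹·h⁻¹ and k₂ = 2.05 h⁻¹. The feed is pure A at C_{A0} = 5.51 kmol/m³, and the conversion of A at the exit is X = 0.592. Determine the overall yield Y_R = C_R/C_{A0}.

C_A = C_{A0}(1−X) = 2.248 kmol/m³.
Along a PFR/batch, dC_S/dC_A = −r_S/(r_R+r_S) = −k₂/(k₂+k₁·C_A).
Integrating from C_{A0} to C_A: C_S = (2.05/2.45)·ln[(2.05+2.45·5.51)/(2.05+2.45·2.25)] = 0.8367·ln(15.55/7.558) = 0.6037 kmol/m³.
Then C_R = (C_{A0}−C_A) − C_S = 3.262 − 0.6037 = 2.658 kmol/m³.
Y_R = C_R/C_{A0} = 2.658/5.51 = 0.482.

0.482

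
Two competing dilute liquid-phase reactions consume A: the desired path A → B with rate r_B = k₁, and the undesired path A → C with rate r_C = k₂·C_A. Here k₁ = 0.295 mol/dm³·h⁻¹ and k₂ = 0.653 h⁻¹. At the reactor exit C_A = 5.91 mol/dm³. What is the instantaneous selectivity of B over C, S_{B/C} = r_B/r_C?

0.0764

S_{B/C} = r_B/r_C = (k₁)/(k₂·C_A) = (k₁/k₂)·C_A⁻¹.
= (0.295) / (0.653×5.910) = 0.2950/3.859 = 0.0764.
The undesired path is higher order in A, so low C_A (CSTR or dilute feed) favours B.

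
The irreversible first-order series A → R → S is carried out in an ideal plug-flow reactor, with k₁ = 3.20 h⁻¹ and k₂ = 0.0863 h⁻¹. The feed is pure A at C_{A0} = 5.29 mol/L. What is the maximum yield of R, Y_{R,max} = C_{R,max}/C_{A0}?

0.905

At the optimum, C_{R,max}/C_{A0} = (k₁/k₂)^[k₂/(k₂−k₁)].
= (3.20/0.0863)^(0.0863/(0.0863−3.20)) = (37.08)^(-0.02772) = 0.9047.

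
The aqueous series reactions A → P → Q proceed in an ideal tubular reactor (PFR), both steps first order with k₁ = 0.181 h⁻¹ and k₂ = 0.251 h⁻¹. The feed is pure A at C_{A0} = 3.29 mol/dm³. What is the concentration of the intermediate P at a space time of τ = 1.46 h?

Solving the coupled first-order balances gives C_P(τ) = [k₁/(k₂−k₁)]·C_{A0}·(e^(−k₁τ) − e^(−k₂τ)).
e^(−k₁τ) = e^(−0.181×1.46) = e^(−0.2643) = 0.7678; e^(−k₂τ) = e^(−0.3665) = 0.6932.
C_P = 0.181×3.29/(0.251−0.181) × (0.7678−0.6932) = 8.507×0.07459 = 0.6345 mol/dm³.

0.635 mol/dm³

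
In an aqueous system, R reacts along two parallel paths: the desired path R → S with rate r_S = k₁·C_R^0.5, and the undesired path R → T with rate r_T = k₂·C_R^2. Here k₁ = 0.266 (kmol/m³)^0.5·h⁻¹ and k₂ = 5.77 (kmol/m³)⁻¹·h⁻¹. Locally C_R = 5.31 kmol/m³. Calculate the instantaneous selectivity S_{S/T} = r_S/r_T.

0.00377

S_{S/T} = r_S/r_T = (k₁·C_R^0.5)/(k₂·C_R^2) = (k₁/k₂)·C_R^-1.5.
= (0.266×5.310^0.5) / (5.77×5.310^2) = 0.6130/162.7 = 0.00377.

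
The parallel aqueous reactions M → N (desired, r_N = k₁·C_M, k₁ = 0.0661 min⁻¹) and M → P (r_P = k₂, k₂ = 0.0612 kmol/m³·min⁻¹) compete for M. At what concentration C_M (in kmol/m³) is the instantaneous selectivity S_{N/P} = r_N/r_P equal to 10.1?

S_{N/P} = (k₁/k₂)·C_M ⇒ C_M = S·k₂/k₁.
= 10.1×0.0612/0.0661 = 9.35 kmol/m³.

9.35 kmol/m³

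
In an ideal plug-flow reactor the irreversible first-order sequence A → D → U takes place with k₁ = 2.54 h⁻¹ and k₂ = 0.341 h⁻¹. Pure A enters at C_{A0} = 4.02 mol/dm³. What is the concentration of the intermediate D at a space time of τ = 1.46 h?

2.71 mol/dm³

For first-order series with pure A initially, C_D(τ) = k₁C_{A0}/(k₂−k₁)·(e^(−k₁τ) − e^(−k₂τ)).
e^(−k₁τ) = e^(−2.54×1.46) = e^(−3.708) = 0.02452; e^(−k₂τ) = e^(−0.4979) = 0.6078.
C_D = 2.54×4.02/(0.341−2.54) × (0.02452−0.6078) = (-4.643)×(-0.5833) = 2.709 mol/dm³.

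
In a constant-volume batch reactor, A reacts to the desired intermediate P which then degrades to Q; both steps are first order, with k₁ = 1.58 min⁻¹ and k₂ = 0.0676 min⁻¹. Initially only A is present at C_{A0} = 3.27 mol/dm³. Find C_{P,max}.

2.84 mol/dm³

At the optimum, C_{P,max}/C_{A0} = (k₁/k₂)^[k₂/(k₂−k₁)].
= (1.58/0.0676)^(0.0676/(0.0676−1.58)) = (23.37)^(-0.04470) = 0.8686.
C_{P,max} = 0.8686×3.27 = 2.84 mol/dm³.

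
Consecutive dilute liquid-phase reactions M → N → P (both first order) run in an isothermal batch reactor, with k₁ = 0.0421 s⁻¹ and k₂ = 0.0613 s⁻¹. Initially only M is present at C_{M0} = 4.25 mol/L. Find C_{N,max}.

1.28 mol/L

Evaluating C_N at t_opt = ln(k₂/k₁)/(k₂−k₁) gives C_{N,max}/C_{M0} = (k₁/k₂)^[k₂/(k₂−k₁)].
= (0.0421/0.0613)^(0.0613/(0.0613−0.0421)) = (0.6868)^(3.193) = 0.3013.
C_{N,max} = 0.3013×4.25 = 1.28 mol/L.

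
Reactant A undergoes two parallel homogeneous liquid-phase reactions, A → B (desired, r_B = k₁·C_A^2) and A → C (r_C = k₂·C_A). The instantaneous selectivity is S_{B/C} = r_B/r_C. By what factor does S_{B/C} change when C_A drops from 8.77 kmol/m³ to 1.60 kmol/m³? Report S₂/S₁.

S_{B/C} = (k₁/k₂)·C_A, so S₂/S₁ = (C_{A,2}/C_{A,1}).
= 1.60/8.77 = 0.182.

0.182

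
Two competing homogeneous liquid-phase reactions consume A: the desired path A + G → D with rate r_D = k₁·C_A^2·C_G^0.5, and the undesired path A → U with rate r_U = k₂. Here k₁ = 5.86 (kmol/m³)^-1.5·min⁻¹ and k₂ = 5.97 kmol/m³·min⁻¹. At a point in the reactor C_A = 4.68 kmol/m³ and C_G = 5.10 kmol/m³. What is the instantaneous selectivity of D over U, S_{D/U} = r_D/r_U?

48.6

S_{D/U} = r_D/r_U = (k₁·C_A^2·C_G^0.5)/(k₂) = (k₁/k₂)·C_A^2·C_G^0.5.
= (5.86×4.680^2×5.100^0.5) / (5.97) = 289.9/5.970 = 48.6.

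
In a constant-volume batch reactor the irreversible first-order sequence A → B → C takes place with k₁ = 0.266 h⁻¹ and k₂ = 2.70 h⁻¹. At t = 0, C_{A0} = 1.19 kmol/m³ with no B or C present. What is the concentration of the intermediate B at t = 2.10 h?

0.0739 kmol/m³

Solving the coupled first-order balances gives C_B(t) = [k₁/(k₂−k₁)]·C_{A0}·(e^(−k₁t) − e^(−k₂t)).
e^(−k₁t) = e^(−0.266×2.10) = e^(−0.5586) = 0.5720; e^(−k₂t) = e^(−5.670) = 0.003448.
C_B = 0.266×1.19/(2.70−0.266) × (0.5720−0.003448) = 0.1300×0.5686 = 0.07394 kmol/m³.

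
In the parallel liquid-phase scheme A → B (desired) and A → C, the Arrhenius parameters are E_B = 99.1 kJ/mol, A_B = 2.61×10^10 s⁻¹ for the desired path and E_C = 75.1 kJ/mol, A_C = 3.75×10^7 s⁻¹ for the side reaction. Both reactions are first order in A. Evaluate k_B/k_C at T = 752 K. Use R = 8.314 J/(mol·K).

15.0

Since both paths have the same order in A, the concentration cancels and S_{B/C} = k_B/k_C = (A_B/A_C)·exp[(E_C−E_B)/(RT)].
(E_C−E_B)/(RT) = (75.1−99.1)×10³/(8.314×752) = -24000/6252 = -3.839.
k_B/k_C = (2.61×10^10/3.75×10^7)·exp(-3.839) = 696.0 × 0.02152 = 15.0.
Since E_B > E_C, raising the temperature improves selectivity toward B.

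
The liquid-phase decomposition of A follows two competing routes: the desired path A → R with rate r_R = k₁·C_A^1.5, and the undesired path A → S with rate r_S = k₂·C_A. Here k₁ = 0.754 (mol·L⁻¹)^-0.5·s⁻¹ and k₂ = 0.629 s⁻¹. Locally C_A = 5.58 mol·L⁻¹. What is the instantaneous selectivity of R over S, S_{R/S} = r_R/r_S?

2.83

S_{R/S} = r_R/r_S = (k₁·C_A^1.5)/(k₂·C_A) = (k₁/k₂)·C_A^0.5.
= (0.754×5.580^1.5) / (0.629×5.580) = 9.939/3.510 = 2.83.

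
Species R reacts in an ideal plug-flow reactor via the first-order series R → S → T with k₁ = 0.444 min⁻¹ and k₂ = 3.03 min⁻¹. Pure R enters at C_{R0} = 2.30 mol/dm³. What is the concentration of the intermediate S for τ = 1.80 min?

For first-order series with pure R initially, C_S(τ) = k₁C_{R0}/(k₂−k₁)·(e^(−k₁τ) − e^(−k₂τ)).
e^(−k₁τ) = e^(−0.444×1.80) = e^(−0.7992) = 0.4497; e^(−k₂τ) = e^(−5.454) = 0.004279.
C_S = 0.444×2.30/(3.03−0.444) × (0.4497−0.004279) = 0.3949×0.4454 = 0.1759 mol/dm³.

0.176 mol/dm³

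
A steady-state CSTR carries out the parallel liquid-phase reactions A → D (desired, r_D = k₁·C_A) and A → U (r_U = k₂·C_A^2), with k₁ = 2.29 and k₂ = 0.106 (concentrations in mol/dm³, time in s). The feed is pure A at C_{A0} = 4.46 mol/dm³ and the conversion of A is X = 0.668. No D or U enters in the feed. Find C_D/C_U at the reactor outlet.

14.6

Exit C_A = C_{A0}(1−X) = 4.46×0.332 = 1.481 mol/dm³.
In a CSTR the entire volume is at exit conditions, so r_D = 2.29×1.481 = 3.391 and r_U = 0.106×1.481^2 = 0.2324.
Overall selectivity = C_D/C_U = r_Dτ/(r_Uτ) = r_D/r_U = 14.6.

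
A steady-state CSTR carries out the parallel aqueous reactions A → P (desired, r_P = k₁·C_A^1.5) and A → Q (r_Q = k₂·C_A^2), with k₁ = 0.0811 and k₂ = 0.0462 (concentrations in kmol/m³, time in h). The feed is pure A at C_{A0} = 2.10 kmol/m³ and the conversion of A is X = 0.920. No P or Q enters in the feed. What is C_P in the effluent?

1.57 kmol/m³

Exit C_A = C_{A0}(1−X) = 2.10×0.0800 = 0.1680 kmol/m³.
A CSTR operates uniformly at the exit composition, giving r_P = 0.005585 and r_Q = 0.001304 (each k·C_A^n at C_A = 0.1680).
Fraction of consumed A going to P: r_P/(r_P+r_Q) = 0.8107.
C_P = 0.8107·C_{A0}·X = 0.8107×2.10×0.920 = 1.57 kmol/m³.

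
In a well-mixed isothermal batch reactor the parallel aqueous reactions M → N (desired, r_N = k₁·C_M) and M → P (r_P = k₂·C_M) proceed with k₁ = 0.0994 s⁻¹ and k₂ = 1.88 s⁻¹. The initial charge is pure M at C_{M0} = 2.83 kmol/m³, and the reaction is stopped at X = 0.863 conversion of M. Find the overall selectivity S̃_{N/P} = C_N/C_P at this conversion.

0.0529

C_M = C_{M0}(1−X) = 0.3877 kmol/m³.
Both paths are first order in M, so the instantaneous fraction to N is constant: dC_N/d(−C_M) = k₁/(k₁+k₂) = 0.05022.
C_N = 0.05022·(C_{M0}−C_M) = 0.05022×2.442 = 0.123 kmol/m³.
C_P = (C_{M0}−C_M)−C_N = 2.320 kmol/m³; S̃_{N/P} = 0.1226/2.320 = 0.0529.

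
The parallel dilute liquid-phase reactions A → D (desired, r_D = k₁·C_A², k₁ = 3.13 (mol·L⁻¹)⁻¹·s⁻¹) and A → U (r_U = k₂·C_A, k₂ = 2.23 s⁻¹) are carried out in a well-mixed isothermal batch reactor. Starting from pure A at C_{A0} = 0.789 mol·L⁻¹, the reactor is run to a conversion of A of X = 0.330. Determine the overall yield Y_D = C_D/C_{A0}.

0.158

C_A = C_{A0}(1−X) = 0.5286 mol·L⁻¹.
Along a PFR/batch, dC_U/dC_A = −r_U/(r_D+r_U) = −k₂/(k₂+k₁·C_A).
Integrating from C_{A0} to C_A: C_U = (2.23/3.13)·ln[(2.23+3.13·0.789)/(2.23+3.13·0.529)] = 0.7125·ln(4.700/3.885) = 0.1357 mol·L⁻¹.
Then C_D = (C_{A0}−C_A) − C_U = 0.2604 − 0.1357 = 0.1247 mol·L⁻¹.
Y_D = C_D/C_{A0} = 0.1247/0.789 = 0.158.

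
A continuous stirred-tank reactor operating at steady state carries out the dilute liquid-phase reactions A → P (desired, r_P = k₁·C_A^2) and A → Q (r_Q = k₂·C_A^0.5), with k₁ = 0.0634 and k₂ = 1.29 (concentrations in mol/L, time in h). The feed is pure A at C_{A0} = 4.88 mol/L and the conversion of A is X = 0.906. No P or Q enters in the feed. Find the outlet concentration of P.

Exit C_A = C_{A0}(1−X) = 4.88×0.0940 = 0.4587 mol/L.
A CSTR operates uniformly at the exit composition, giving r_P = 0.01334 and r_Q = 0.8737 (each k·C_A^n at C_A = 0.4587).
Fraction of consumed A going to P: r_P/(r_P+r_Q) = 0.01504.
C_P = 0.01504·C_{A0}·X = 0.01504×4.88×0.906 = 0.0665 mol/L.

0.0665 mol/L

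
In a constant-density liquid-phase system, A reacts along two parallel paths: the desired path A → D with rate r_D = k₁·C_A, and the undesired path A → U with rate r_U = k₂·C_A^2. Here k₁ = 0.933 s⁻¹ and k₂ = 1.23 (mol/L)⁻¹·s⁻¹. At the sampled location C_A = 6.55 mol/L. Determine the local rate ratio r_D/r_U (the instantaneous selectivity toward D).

0.116

S_{D/U} = r_D/r_U = (k₁·C_A)/(k₂·C_A^2) = (k₁/k₂)·C_A⁻¹.
= (0.933×6.550) / (1.23×6.550^2) = 6.111/52.77 = 0.116.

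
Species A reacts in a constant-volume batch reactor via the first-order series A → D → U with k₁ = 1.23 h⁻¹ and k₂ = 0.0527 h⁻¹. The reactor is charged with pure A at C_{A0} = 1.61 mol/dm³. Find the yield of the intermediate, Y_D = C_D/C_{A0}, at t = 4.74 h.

For first-order series with pure A initially, C_D(t) = k₁C_{A0}/(k₂−k₁)·(e^(−k₁t) − e^(−k₂t)).
e^(−k₁t) = e^(−1.23×4.74) = e^(−5.830) = 0.002937; e^(−k₂t) = e^(−0.2498) = 0.7790.
C_D = 1.23×1.61/(0.0527−1.23) × (0.002937−0.7790) = (-1.682)×(-0.7760) = 1.305 mol/dm³.
Y_D = C_D/C_{A0} = 1.305/1.61 = 0.811.

0.811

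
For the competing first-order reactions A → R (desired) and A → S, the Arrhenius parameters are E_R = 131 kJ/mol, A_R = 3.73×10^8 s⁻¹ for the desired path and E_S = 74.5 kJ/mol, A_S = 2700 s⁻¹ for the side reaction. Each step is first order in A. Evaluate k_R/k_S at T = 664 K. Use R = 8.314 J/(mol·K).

Since both paths have the same order in A, the concentration cancels and S_{R/S} = k_R/k_S = (A_R/A_S)·exp[(E_S−E_R)/(RT)].
(E_S−E_R)/(RT) = (74.5−131)×10³/(8.314×664) = -56500/5520 = -10.23.
k_R/k_S = (3.73×10^8/2700)·exp(-10.23) = 1.381×10^5 × 3.591×10^-5 = 4.96.
Since E_R > E_S, raising the temperature improves selectivity toward R.

4.96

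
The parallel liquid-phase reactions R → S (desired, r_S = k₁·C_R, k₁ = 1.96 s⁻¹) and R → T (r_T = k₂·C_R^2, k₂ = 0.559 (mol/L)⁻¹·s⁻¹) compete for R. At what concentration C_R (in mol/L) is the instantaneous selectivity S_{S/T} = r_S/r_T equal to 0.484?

7.24 mol/L

S_{S/T} = (k₁/k₂)·C_R⁻¹ ⇒ C_R = (S·k₂/k₁)^(-1).
= (0.484×0.559/1.96)^(-1) = (0.1380)^(-1) = 7.24 mol/L.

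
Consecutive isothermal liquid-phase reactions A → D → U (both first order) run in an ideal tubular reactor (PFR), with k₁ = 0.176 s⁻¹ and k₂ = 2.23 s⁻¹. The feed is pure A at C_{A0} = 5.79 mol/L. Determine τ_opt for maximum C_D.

Setting dC_D/dτ = 0 gives τ_opt = ln(k₂/k₁)/(k₂−k₁).
= ln(2.23/0.176)/(2.23−0.176) = ln(12.67)/2.054 = 2.539/2.054 = 1.24 s.

1.24 s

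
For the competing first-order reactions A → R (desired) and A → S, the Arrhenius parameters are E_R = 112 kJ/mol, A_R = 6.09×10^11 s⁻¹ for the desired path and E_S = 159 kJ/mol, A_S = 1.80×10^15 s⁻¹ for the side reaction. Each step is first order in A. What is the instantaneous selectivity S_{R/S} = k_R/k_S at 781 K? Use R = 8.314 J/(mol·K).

Since both paths have the same order in A, the concentration cancels and S_{R/S} = k_R/k_S = (A_R/A_S)·exp[(E_S−E_R)/(RT)].
(E_S−E_R)/(RT) = (159−112)×10³/(8.314×781) = 47000/6493 = 7.238.
k_R/k_S = (6.09×10^11/1.80×10^15)·exp(7.238) = 3.383×10^-4 × 1392 = 0.471.
Since E_R < E_S, lowering the temperature improves selectivity toward R.

0.471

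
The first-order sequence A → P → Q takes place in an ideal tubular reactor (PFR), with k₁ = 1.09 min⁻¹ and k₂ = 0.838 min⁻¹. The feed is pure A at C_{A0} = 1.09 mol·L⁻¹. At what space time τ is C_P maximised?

1.04 min

The intermediate peaks when r₁ = r₂, i.e. k₁e^(−k₁τ) = k₂e^(−k₂τ), giving τ_opt = ln(k₂/k₁)/(k₂−k₁).
= ln(0.838/1.09)/(0.838−1.09) = ln(0.7688)/-0.2520 = -0.2629/-0.2520 = 1.04 min.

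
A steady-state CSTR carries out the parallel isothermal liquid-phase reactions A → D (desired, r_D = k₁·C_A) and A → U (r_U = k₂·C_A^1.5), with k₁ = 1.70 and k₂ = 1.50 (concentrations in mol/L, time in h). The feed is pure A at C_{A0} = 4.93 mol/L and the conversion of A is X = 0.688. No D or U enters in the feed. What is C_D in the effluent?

Exit C_A = C_{A0}(1−X) = 4.93×0.312 = 1.538 mol/L.
Rates in a CSTR are evaluated at the outlet concentration: r_D = 1.70×1.538 = 2.615, r_U = 1.50×1.538^1.5 = 2.861.
Fraction of consumed A going to D: r_D/(r_D+r_U) = 0.4775.
C_D = 0.4775·C_{A0}·X = 0.4775×4.93×0.688 = 1.62 mol/L.

1.62 mol/L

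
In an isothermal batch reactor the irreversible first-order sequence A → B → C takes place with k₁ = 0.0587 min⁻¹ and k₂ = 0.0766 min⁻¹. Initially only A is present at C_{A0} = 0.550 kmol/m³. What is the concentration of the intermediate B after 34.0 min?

0.112 kmol/m³

For first-order series with pure A initially, C_B(t) = k₁C_{A0}/(k₂−k₁)·(e^(−k₁t) − e^(−k₂t)).
e^(−k₁t) = e^(−0.0587×34.0) = e^(−1.996) = 0.1359; e^(−k₂t) = e^(−2.604) = 0.07395.
C_B = 0.0587×0.550/(0.0766−0.0587) × (0.1359−0.07395) = 1.804×0.06196 = 0.1117 kmol/m³.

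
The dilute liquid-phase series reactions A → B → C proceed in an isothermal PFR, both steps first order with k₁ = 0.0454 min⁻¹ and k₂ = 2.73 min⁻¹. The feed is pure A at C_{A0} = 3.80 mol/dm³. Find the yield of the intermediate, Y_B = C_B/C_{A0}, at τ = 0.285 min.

0.00893

Solving the coupled first-order balances gives C_B(τ) = [k₁/(k₂−k₁)]·C_{A0}·(e^(−k₁τ) − e^(−k₂τ)).
e^(−k₁τ) = e^(−0.0454×0.285) = e^(−0.01294) = 0.9871; e^(−k₂τ) = e^(−0.7780) = 0.4593.
C_B = 0.0454×3.80/(2.73−0.0454) × (0.9871−0.4593) = 0.06426×0.5278 = 0.03392 mol/dm³.
Y_B = C_B/C_{A0} = 0.03392/3.80 = 0.00893.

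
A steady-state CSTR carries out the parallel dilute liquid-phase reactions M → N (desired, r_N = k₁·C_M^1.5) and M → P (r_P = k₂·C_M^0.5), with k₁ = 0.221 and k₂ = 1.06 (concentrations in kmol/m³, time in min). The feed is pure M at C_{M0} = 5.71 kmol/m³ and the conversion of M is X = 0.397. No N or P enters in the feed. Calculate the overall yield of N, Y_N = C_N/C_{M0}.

0.166

Exit C_M = C_{M0}(1−X) = 5.71×0.603 = 3.443 kmol/m³.
In a CSTR the entire volume is at exit conditions, so r_N = 0.221×3.443^1.5 = 1.412 and r_P = 1.06×3.443^0.5 = 1.967.
Fraction of consumed M going to N: r_N/(r_N+r_P) = 0.4179.
C_N = 0.4179·C_{M0}·X = 0.4179×5.71×0.397 = 0.947 kmol/m³; Y_N = C_N/C_{M0} = 0.166.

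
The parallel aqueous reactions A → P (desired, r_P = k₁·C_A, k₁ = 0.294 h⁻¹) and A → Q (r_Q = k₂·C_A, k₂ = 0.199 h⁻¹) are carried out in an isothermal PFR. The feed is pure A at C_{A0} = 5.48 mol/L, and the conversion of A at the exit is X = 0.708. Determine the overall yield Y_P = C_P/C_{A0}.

0.422

C_A = C_{A0}(1−X) = 1.600 mol/L.
Both paths are first order in A, so the instantaneous fraction to P is constant: dC_P/d(−C_A) = k₁/(k₁+k₂) = 0.5963.
C_P = 0.5963·(C_{A0}−C_A) = 0.5963×3.880 = 2.31 mol/L.
Y_P = C_P/C_{A0} = 2.314/5.48 = 0.422.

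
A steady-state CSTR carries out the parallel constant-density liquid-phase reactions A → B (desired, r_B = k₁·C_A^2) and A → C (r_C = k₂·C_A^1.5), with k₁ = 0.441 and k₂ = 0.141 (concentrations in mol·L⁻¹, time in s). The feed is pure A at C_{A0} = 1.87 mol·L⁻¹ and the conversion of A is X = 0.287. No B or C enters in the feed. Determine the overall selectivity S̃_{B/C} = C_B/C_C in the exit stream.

Exit C_A = C_{A0}(1−X) = 1.87×0.713 = 1.333 mol·L⁻¹.
A CSTR operates uniformly at the exit composition, giving r_B = 0.7840 and r_C = 0.2171 (each k·C_A^n at C_A = 1.333).
Overall selectivity = C_B/C_C = r_Bτ/(r_Cτ) = r_B/r_C = 3.61.

3.61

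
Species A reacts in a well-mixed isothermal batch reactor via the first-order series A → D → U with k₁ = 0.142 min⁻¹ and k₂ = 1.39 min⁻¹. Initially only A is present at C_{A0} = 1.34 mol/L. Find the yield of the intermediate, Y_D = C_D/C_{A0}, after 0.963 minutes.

For first-order series with pure A initially, C_D(t) = k₁C_{A0}/(k₂−k₁)·(e^(−k₁t) − e^(−k₂t)).
e^(−k₁t) = e^(−0.142×0.963) = e^(−0.1367) = 0.8722; e^(−k₂t) = e^(−1.339) = 0.2622.
C_D = 0.142×1.34/(1.39−0.142) × (0.8722−0.2622) = 0.1525×0.6100 = 0.09300 mol/L.
Y_D = C_D/C_{A0} = 0.09300/1.34 = 0.0694.

0.0694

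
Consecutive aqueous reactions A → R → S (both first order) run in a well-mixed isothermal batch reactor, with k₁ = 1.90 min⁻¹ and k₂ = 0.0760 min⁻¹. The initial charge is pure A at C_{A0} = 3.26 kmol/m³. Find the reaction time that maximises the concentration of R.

1.76 min

For first-order series the maximum of C_R occurs at t_opt = ln(k₂/k₁)/(k₂−k₁).
= ln(0.0760/1.90)/(0.0760−1.90) = ln(0.04000)/-1.824 = -3.219/-1.824 = 1.76 min.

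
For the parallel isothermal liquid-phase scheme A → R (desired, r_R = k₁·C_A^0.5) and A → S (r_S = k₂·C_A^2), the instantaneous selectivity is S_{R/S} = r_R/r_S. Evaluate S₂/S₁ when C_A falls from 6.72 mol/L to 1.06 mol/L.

S_{R/S} = (k₁/k₂)·C_A^-1.5, so S₂/S₁ = (C_{A,2}/C_{A,1})^-1.5.
= (1.06/6.72)^(-1.5) = (0.1577)^(-1.5) = 16.0.
Selectivity toward R rises as C_A falls — low-concentration operation is favoured.

16.0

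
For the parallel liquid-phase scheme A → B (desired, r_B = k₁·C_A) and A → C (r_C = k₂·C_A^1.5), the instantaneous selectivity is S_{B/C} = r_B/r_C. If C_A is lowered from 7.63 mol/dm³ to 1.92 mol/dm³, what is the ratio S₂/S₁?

1.99

S_{B/C} = (k₁/k₂)·C_A^-0.5, so S₂/S₁ = (C_{A,2}/C_{A,1})^-0.5.
= (1.92/7.63)^(-0.5) = (0.2516)^(-0.5) = 1.99.
Selectivity toward B rises as C_A falls — low-concentration operation is favoured.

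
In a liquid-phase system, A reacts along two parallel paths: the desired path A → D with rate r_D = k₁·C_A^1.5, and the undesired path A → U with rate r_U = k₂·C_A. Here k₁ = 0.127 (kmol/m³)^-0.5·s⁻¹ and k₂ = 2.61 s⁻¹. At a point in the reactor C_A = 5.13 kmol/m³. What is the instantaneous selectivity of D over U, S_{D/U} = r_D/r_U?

S_{D/U} = r_D/r_U = (k₁·C_A^1.5)/(k₂·C_A) = (k₁/k₂)·C_A^0.5.
= (0.127×5.130^1.5) / (2.61×5.130) = 1.476/13.39 = 0.110.

0.110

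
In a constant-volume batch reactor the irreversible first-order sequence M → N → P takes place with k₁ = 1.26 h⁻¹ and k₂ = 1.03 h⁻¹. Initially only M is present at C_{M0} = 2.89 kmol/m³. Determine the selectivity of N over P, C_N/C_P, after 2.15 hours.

Solving the coupled first-order balances gives C_N(t) = [k₁/(k₂−k₁)]·C_{M0}·(e^(−k₁t) − e^(−k₂t)).
e^(−k₁t) = e^(−1.26×2.15) = e^(−2.709) = 0.06660; e^(−k₂t) = e^(−2.215) = 0.1092.
C_N = 1.26×2.89/(1.03−1.26) × (0.06660−0.1092) = (-15.83)×(-0.04260) = 0.6745 kmol/m³.
C_M = C_{M0}e^(−k₁t) = 0.1925 kmol/m³, so C_P = C_{M0}−C_M−C_N = 2.023 kmol/m³; C_N/C_P = 0.333.

0.333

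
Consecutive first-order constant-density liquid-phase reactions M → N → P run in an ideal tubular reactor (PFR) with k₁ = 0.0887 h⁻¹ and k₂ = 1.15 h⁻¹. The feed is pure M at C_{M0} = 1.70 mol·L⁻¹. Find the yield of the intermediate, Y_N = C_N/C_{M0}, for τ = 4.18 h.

0.0570

Solving the coupled first-order balances gives C_N(τ) = [k₁/(k₂−k₁)]·C_{M0}·(e^(−k₁τ) − e^(−k₂τ)).
e^(−k₁τ) = e^(−0.0887×4.18) = e^(−0.3708) = 0.6902; e^(−k₂τ) = e^(−4.807) = 0.008172.
C_N = 0.0887×1.70/(1.15−0.0887) × (0.6902−0.008172) = 0.1421×0.6820 = 0.09690 mol·L⁻¹.
Y_N = C_N/C_{M0} = 0.09690/1.70 = 0.0570.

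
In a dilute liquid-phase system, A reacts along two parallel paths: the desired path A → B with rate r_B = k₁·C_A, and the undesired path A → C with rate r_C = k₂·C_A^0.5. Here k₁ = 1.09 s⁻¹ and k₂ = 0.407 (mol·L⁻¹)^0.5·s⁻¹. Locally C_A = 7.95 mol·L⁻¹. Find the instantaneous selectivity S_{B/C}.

S_{B/C} = r_B/r_C = (k₁·C_A)/(k₂·C_A^0.5) = (k₁/k₂)·C_A^0.5.
= (1.09×7.950) / (0.407×7.950^0.5) = 8.666/1.148 = 7.55.

7.55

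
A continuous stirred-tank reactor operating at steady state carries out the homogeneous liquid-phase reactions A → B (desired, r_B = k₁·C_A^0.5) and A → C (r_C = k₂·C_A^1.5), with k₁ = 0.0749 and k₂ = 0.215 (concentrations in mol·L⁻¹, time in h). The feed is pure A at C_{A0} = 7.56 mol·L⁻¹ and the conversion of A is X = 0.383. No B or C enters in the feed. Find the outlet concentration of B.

0.201 mol·L⁻¹

Exit C_A = C_{A0}(1−X) = 7.56×0.617 = 4.665 mol·L⁻¹.
Rates in a CSTR are evaluated at the outlet concentration: r_B = 0.0749×4.665^0.5 = 0.1618, r_C = 0.215×4.665^1.5 = 2.166.
Fraction of consumed A going to B: r_B/(r_B+r_C) = 0.06950.
C_B = 0.06950·C_{A0}·X = 0.06950×7.56×0.383 = 0.201 mol·L⁻¹.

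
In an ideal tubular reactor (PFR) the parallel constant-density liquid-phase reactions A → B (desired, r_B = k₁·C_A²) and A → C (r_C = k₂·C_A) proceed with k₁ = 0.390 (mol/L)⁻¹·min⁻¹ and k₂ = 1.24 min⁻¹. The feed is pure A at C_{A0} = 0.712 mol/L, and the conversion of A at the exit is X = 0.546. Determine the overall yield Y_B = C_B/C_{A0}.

C_A = C_{A0}(1−X) = 0.3232 mol/L.
Along a PFR/batch, dC_C/dC_A = −r_C/(r_B+r_C) = −k₂/(k₂+k₁·C_A).
Integrating from C_{A0} to C_A: C_C = (1.24/0.390)·ln[(1.24+0.390·0.712)/(1.24+0.390·0.323)] = 3.179·ln(1.518/1.366) = 0.3346 mol/L.
Then C_B = (C_{A0}−C_A) − C_C = 0.3888 − 0.3346 = 0.05412 mol/L.
Y_B = C_B/C_{A0} = 0.05412/0.712 = 0.0760.

0.0760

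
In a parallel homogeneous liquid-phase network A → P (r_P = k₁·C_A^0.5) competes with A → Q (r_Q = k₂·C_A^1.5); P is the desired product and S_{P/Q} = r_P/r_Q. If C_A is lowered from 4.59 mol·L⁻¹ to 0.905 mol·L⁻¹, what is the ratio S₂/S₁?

S_{P/Q} = (k₁/k₂)·C_A⁻¹, so S₂/S₁ = (C_{A,2}/C_{A,1})⁻¹.
= 4.59/0.905 = 5.07.
Selectivity toward P rises as C_A falls — low-concentration operation is favoured.

5.07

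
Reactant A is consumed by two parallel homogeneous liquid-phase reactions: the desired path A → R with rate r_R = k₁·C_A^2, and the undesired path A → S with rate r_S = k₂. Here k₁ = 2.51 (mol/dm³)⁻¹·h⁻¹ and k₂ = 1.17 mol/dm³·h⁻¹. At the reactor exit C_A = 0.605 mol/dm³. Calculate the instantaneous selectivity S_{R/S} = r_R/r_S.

0.785

S_{R/S} = r_R/r_S = (k₁·C_A^2)/(k₂) = (k₁/k₂)·C_A^2.
= (2.51×0.6050^2) / (1.17) = 0.9187/1.170 = 0.785.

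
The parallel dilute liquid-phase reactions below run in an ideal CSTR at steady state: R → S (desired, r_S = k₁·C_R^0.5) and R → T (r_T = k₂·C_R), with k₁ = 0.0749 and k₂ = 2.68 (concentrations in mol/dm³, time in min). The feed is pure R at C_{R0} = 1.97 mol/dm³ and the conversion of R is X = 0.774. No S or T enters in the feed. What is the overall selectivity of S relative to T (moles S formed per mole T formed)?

0.0419

Exit C_R = C_{R0}(1−X) = 1.97×0.226 = 0.4452 mol/dm³.
Rates in a CSTR are evaluated at the outlet concentration: r_S = 0.0749×0.4452^0.5 = 0.04998, r_T = 2.68×0.4452 = 1.193.
Overall selectivity = C_S/C_T = r_Sτ/(r_Tτ) = r_S/r_T = 0.0419.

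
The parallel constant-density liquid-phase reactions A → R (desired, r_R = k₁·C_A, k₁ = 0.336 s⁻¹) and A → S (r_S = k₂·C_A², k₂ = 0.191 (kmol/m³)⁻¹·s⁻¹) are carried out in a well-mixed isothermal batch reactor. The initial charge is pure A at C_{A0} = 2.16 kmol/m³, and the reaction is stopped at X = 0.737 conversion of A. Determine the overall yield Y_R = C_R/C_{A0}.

C_A = C_{A0}(1−X) = 0.5681 kmol/m³.
Along a PFR/batch, dC_R/dC_A = −r_R/(r_R+r_S) = −k₁/(k₁+k₂·C_A).
Integrating from C_{A0} to C_A: C_R = (0.336/0.191)·ln[(0.336+0.191·2.16)/(0.336+0.191·0.568)] = 1.759·ln(0.7486/0.4445) = 0.9169 kmol/m³.
Y_R = C_R/C_{A0} = 0.9169/2.16 = 0.424.

0.424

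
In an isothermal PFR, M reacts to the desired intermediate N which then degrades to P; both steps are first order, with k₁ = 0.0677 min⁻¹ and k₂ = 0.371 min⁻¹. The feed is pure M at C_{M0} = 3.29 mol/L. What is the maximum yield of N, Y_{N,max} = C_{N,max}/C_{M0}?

0.125

For a first-order series the maximum intermediate yield is C_{N,max}/C_{M0} = (k₁/k₂)^[k₂/(k₂−k₁)].
= (0.0677/0.371)^(0.371/(0.371−0.0677)) = (0.1825)^(1.223) = 0.1248.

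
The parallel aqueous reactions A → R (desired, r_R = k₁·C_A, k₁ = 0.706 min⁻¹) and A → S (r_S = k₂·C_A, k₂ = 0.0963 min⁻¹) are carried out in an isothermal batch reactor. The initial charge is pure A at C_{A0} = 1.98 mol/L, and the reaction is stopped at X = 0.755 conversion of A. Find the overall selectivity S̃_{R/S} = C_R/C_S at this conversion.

7.33

C_A = C_{A0}(1−X) = 0.4851 mol/L.
Both paths are first order in A, so the instantaneous fraction to R is constant: dC_R/d(−C_A) = k₁/(k₁+k₂) = 0.8800.
C_R = 0.8800·(C_{A0}−C_A) = 0.8800×1.495 = 1.32 mol/L.
C_S = (C_{A0}−C_A)−C_R = 0.1794 mol/L; S̃_{R/S} = 1.315/0.1794 = 7.33.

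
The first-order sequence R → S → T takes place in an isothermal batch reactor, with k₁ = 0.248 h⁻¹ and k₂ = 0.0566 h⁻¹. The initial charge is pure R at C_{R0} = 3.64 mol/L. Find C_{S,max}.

Evaluating C_S at t_opt = ln(k₂/k₁)/(k₂−k₁) gives C_{S,max}/C_{R0} = (k₁/k₂)^[k₂/(k₂−k₁)].
= (0.248/0.0566)^(0.0566/(0.0566−0.248)) = (4.382)^(-0.2957) = 0.6460.
C_{S,max} = 0.6460×3.64 = 2.35 mol/L.

2.35 mol/L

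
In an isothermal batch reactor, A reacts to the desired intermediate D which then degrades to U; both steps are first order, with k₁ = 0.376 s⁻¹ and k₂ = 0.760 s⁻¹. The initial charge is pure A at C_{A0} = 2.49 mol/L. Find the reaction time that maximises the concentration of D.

1.83 s

Setting dC_D/dt = 0 gives t_opt = ln(k₂/k₁)/(k₂−k₁).
= ln(0.760/0.376)/(0.760−0.376) = ln(2.021)/0.3840 = 0.7037/0.3840 = 1.83 s.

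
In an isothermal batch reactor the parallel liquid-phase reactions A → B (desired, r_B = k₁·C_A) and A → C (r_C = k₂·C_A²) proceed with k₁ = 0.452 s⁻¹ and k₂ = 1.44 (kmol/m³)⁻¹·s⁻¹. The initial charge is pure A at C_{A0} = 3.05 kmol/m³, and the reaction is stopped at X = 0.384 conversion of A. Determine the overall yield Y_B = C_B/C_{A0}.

0.0440

C_A = C_{A0}(1−X) = 1.879 kmol/m³.
Along a PFR/batch, dC_B/dC_A = −r_B/(r_B+r_C) = −k₁/(k₁+k₂·C_A).
Integrating from C_{A0} to C_A: C_B = (0.452/1.44)·ln[(0.452+1.44·3.05)/(0.452+1.44·1.88)] = 0.3139·ln(4.844/3.157) = 0.1343 kmol/m³.
Y_B = C_B/C_{A0} = 0.1343/3.05 = 0.0440.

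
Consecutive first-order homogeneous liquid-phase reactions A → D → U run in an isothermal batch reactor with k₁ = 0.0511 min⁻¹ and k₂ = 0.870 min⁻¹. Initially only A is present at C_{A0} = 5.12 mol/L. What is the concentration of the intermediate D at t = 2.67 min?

Solving the coupled first-order balances gives C_D(t) = [k₁/(k₂−k₁)]·C_{A0}·(e^(−k₁t) − e^(−k₂t)).
e^(−k₁t) = e^(−0.0511×2.67) = e^(−0.1364) = 0.8725; e^(−k₂t) = e^(−2.323) = 0.09799.
C_D = 0.0511×5.12/(0.870−0.0511) × (0.8725−0.09799) = 0.3195×0.7745 = 0.2474 mol/L.

0.247 mol/L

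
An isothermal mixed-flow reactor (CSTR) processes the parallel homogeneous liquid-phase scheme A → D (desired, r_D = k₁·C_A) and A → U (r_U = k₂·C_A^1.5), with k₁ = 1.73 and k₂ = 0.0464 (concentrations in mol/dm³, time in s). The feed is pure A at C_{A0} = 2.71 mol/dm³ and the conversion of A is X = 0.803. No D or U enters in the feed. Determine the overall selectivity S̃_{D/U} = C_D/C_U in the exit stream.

Exit C_A = C_{A0}(1−X) = 2.71×0.197 = 0.5339 mol/dm³.
In a CSTR the entire volume is at exit conditions, so r_D = 1.73×0.5339 = 0.9236 and r_U = 0.0464×0.5339^1.5 = 0.01810.
Overall selectivity = C_D/C_U = r_Dτ/(r_Uτ) = r_D/r_U = 51.0.

51.0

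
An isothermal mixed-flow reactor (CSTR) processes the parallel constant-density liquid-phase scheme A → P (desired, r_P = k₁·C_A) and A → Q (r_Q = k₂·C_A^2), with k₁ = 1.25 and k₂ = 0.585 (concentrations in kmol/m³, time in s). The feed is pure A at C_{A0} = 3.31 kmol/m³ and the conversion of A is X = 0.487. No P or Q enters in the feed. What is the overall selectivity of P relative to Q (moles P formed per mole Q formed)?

Exit C_A = C_{A0}(1−X) = 3.31×0.513 = 1.698 kmol/m³.
A CSTR operates uniformly at the exit composition, giving r_P = 2.123 and r_Q = 1.687 (each k·C_A^n at C_A = 1.698).
Overall selectivity = C_P/C_Q = r_Pτ/(r_Qτ) = r_P/r_Q = 1.26.

1.26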